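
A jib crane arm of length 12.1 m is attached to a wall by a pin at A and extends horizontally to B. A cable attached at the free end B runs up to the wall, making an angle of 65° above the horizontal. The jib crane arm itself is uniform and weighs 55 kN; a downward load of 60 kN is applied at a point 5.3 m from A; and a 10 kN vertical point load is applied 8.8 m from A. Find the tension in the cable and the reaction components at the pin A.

ΣM about A: T·sin65°·12.1 − 55·6.05 − 60·5.3 − 10·8.8 = 0 → T = 738.75/(12.1·0.906308) = 67.3653 ≈ 67.37 kN.
ΣF_x = 0: A_x − T·cos65° = 0 → A_x = 67.3653 × 0.422618 = 28.47 kN.
ΣF_y = 0: A_y + T·sin65° − 55 − 60 − 10 = 0 → A_y = 125 − 67.3653 × 0.906308 = 63.95 kN.

T = 67.37 kN, A_x = 28.47 kN, A_y = 63.95 kN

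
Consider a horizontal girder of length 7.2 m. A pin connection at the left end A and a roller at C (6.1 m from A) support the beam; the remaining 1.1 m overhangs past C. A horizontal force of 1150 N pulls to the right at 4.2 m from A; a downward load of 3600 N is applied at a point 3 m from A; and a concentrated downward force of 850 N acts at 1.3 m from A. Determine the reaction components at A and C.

Moments about A: C_y·6.1 − 3600·3 − 850·1.3 = 0 → C_y = 11905/6.1 = 1951.64 ≈ 1952 N.
ΣF_y = 0: A_y + 1951.64 − 3600 − 850 = 0 → A_y = 2498 N.
ΣF_x = 0: A_x + 1150 = 0 → A_x = -1150 N.

A_x = -1150 N, A_y = 2498 N, C_y = 1952 N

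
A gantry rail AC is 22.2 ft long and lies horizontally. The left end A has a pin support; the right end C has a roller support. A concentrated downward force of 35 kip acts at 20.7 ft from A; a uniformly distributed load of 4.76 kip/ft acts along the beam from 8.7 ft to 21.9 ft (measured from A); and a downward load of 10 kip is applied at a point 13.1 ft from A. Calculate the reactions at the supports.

A_x = 0, A_y = 25.99 kip, C_y = 81.84 kip

Resultant of the distributed load: 4.76 × 13.2 = 62.832 kip at 15.3 ft from A.
ΣM about A: C_y·22.2 − 35·20.7 − (4.76·13.2)·15.3 − 10·13.1 = 0 → C_y = 1816.8296/22.2 = 81.8392 ≈ 81.84 kip.
ΣF_y = 0: A_y + 81.8392 − 35 − 4.76·13.2 − 10 = 0 → A_y = 25.99 kip.
ΣF_x = 0: no horizontal applied forces, so A_x = 0.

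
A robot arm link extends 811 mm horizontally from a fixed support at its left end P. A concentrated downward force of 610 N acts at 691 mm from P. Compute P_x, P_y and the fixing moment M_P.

ΣF_x = 0: P_x = 0.
ΣF_y = 0: P_y − 610 = 0 → P_y = 610.0 N.
ΣM about P: M_P − 610·691 = 0 → M_P = 421500 N·mm.

P_x = 0, P_y = 610.0 N, M_P = 421500 N·mm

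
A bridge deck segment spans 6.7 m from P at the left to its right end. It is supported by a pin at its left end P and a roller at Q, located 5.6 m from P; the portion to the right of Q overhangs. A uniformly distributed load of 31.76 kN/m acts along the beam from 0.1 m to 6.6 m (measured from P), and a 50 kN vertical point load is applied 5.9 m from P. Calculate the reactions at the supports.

P_x = 0, P_y = 80.27 kN, Q_y = 176.2 kN

Resultant of the distributed load: 31.76 × 6.5 = 206.44 kN at 3.35 m from P.
ΣM about P: Q_y·5.6 − (31.76·6.5)·3.35 − 50·5.9 = 0 → Q_y = 986.574/5.6 = 176.174 ≈ 176.2 kN.
ΣF_y = 0: P_y + 176.174 − 31.76·6.5 − 50 = 0 → P_y = 80.27 kN.
ΣF_x = 0: no horizontal applied forces, so P_x = 0.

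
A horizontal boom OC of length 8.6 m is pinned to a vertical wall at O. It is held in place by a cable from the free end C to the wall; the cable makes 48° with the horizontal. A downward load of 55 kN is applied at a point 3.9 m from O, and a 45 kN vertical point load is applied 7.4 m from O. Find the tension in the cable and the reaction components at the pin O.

ΣM about O: T·sin48°·8.6 − 55·3.9 − 45·7.4 = 0 → T = 547.5/(8.6·0.743145) = 85.6667 ≈ 85.67 kN.
ΣF_x = 0: O_x − T·cos48° = 0 → O_x = 85.6667 × 0.669131 = 57.32 kN.
ΣF_y = 0: O_y + T·sin48° − 55 − 45 = 0 → O_y = 100 − 85.6667 × 0.743145 = 36.34 kN.

T = 85.67 kN, O_x = 57.32 kN, O_y = 36.34 kN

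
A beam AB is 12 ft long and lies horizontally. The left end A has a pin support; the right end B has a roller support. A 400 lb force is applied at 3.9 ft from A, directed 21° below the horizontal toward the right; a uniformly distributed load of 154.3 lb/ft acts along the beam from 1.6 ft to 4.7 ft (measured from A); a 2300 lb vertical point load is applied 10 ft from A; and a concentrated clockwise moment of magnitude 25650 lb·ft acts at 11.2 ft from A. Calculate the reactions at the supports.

A_x = -373.4 lb, A_y = -1305 lb, B_y = 4226 lb

Resultant of the distributed load: 154.3 × 3.1 = 478.33 lb at 3.15 ft from A.
Moments about A: B_y·12 − 400·sin21°·3.9 − (154.3·3.1)·3.15 − 2300·10 − 25650 = 0 → B_y = 50715.8/12 = 4226.32 ≈ 4226 lb.
ΣF_y = 0: A_y + 4226.32 − 400·sin21° − 154.3·3.1 − 2300 = 0 → A_y = -1305 lb.
ΣF_x = 0: A_x + 400·cos21° = 0 → A_x = -373.4 lb.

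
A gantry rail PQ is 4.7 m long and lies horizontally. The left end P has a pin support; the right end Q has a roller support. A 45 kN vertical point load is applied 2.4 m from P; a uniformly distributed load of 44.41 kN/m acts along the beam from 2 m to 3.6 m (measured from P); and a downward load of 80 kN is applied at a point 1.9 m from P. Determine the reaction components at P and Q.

P_x = 0, P_y = 98.41 kN, Q_y = 97.65 kN

Resultant of the distributed load: 44.41 × 1.6 = 71.056 kN at 2.8 m from P.
Taking moments about P: Q_y·4.7 − 45·2.4 − (44.41·1.6)·2.8 − 80·1.9 = 0 → Q_y = 458.9568/4.7 = 97.6504 ≈ 97.65 kN.
ΣF_y = 0: P_y + 97.6504 − 45 − 44.41·1.6 − 80 = 0 → P_y = 98.41 kN.
ΣF_x = 0: no horizontal applied forces, so P_x = 0.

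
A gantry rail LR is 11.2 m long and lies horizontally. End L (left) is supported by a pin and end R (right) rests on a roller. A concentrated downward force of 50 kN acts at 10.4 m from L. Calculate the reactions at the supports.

L_x = 0, L_y = 3.571 kN, R_y = 46.43 kN

Taking moments about L: R_y·11.2 − 50·10.4 = 0 → R_y = 520/11.2 = 46.4286 ≈ 46.43 kN.
ΣF_y = 0: L_y + 46.4286 − 50 = 0 → L_y = 3.571 kN.
ΣF_x = 0: no horizontal applied forces, so L_x = 0.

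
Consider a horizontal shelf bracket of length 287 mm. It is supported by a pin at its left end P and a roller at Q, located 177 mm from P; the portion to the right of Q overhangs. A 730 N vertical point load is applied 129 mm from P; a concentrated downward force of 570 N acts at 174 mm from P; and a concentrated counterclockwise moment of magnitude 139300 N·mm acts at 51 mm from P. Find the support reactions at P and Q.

Moments about P: Q_y·177 − 730·129 − 570·174 + 139300 = 0 → Q_y = 54050/177 = 305.367 ≈ 305.4 N.
ΣF_y = 0: P_y + 305.367 − 730 − 570 = 0 → P_y = 994.6 N.
ΣF_x = 0: no horizontal applied forces, so P_x = 0.

P_x = 0, P_y = 994.6 N, Q_y = 305.4 N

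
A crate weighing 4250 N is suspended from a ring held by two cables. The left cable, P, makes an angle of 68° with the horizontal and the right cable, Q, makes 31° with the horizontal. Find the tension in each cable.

T_P = 3688 N, T_Q = 1612 N

ΣF_x = 0: −T_P·cos68° + T_Q·cos31° = 0 → T_Q = 0.437029·T_P.
ΣF_y = 0: T_P·sin68° + T_Q·sin31° = 4250.
Substitute: T_P·(0.927184 + 0.437029·0.515038) = 4250 → T_P = 3688.37 ≈ 3688 N.
Then T_Q = 0.437029 × 3688.37 = 1612 N.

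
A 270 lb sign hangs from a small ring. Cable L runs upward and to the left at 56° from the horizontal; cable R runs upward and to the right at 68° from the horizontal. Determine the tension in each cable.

ΣF_x = 0: −T_L·cos56° + T_R·cos68° = 0 → T_R = 1.49275·T_L.
ΣF_y = 0: T_L·sin56° + T_R·sin68° = 270.
Substitute: T_L·(0.829038 + 1.49275·0.927184) = 270 → T_L = 122.001 ≈ 122.0 lb.
Then T_R = 1.49275 × 122.001 = 182.1 lb.

T_L = 122.0 lb, T_R = 182.1 lb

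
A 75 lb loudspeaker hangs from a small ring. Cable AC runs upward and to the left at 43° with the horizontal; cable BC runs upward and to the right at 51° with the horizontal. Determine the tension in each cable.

T_AC = 47.31 lb, T_BC = 54.99 lb

ΣF_x = 0: −T_AC·cos43° + T_BC·cos51° = 0 → T_BC = 1.16213·T_AC.
ΣF_y = 0: T_AC·sin43° + T_BC·sin51° = 75.
Substitute: T_AC·(0.681998 + 1.16213·0.777146) = 75 → T_AC = 47.3144 ≈ 47.31 lb.
Then T_BC = 1.16213 × 47.3144 = 54.99 lb.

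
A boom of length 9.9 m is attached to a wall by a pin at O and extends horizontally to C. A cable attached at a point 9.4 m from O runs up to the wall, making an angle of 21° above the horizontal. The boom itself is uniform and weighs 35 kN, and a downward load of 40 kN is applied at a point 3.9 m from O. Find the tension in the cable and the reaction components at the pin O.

T = 97.74 kN, O_x = 91.25 kN, O_y = 39.97 kN

ΣM about O: T·sin21°·9.4 − 35·4.95 − 40·3.9 = 0 → T = 329.25/(9.4·0.358368) = 97.7392 ≈ 97.74 kN.
ΣF_x = 0: O_x − T·cos21° = 0 → O_x = 97.7392 × 0.93358 = 91.25 kN.
ΣF_y = 0: O_y + T·sin21° − 35 − 40 = 0 → O_y = 75 − 97.7392 × 0.358368 = 39.97 kN.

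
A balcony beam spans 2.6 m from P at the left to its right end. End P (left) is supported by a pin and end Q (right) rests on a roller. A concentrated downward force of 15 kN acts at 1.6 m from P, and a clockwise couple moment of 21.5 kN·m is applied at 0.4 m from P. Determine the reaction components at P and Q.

P_x = 0, P_y = -2.500 kN, Q_y = 17.50 kN

Taking moments about P: Q_y·2.6 − 15·1.6 − 21.5 = 0 → Q_y = 45.5/2.6 = 17.50 kN.
ΣF_y = 0: P_y + 17.5 − 15 = 0 → P_y = -2.500 kN.
ΣF_x = 0: no horizontal applied forces, so P_x = 0.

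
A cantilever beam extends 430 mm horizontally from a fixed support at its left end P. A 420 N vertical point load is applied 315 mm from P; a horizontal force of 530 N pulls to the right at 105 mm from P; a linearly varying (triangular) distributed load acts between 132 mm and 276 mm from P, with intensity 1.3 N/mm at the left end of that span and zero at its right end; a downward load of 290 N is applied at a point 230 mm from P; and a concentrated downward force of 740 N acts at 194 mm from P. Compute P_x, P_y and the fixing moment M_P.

P_x = -530.0 N, P_y = 1544 N, M_P = 359400 N·mm

Resultant of the triangular load: ½ × 1.3 × 144 = 93.6 N, acting at 180 mm from P (one-third of the span from the peak).
ΣF_x = 0: P_x + 530 = 0 → P_x = -530.0 N.
ΣF_y = 0: P_y − 420 − ½·1.3·144 − 290 − 740 = 0 → P_y = 1544 N.
ΣM about P: M_P − 420·315 − (½·1.3·144)·180 − 290·230 − 740·194 = 0 → M_P = 359400 N·mm.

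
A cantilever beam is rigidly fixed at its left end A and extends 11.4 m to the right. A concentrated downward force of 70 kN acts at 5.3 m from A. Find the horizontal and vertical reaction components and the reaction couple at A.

ΣF_x = 0: A_x = 0.
ΣF_y = 0: A_y − 70 = 0 → A_y = 70.00 kN.
ΣM about A: M_A − 70·5.3 = 0 → M_A = 371.0 kN·m.

A_x = 0, A_y = 70.00 kN, M_A = 371.0 kN·m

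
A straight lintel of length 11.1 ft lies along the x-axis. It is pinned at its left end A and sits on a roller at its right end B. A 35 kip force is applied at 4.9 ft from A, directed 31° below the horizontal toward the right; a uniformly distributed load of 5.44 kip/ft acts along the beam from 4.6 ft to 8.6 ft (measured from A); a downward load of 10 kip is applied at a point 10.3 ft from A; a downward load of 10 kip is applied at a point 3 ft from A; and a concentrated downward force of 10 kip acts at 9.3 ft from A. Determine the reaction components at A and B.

Resultant of the distributed load: 5.44 × 4 = 21.76 kip at 6.6 ft from A.
Taking moments about A: B_y·11.1 − 35·sin31°·4.9 − (5.44·4)·6.6 − 10·10.3 − 10·3 − 10·9.3 = 0 → B_y = 457.945/11.1 = 41.2563 ≈ 41.26 kip.
ΣF_y = 0: A_y + 41.2563 − 35·sin31° − 5.44·4 − 10 − 10 − 10 = 0 → A_y = 28.53 kip.
ΣF_x = 0: A_x + 35·cos31° = 0 → A_x = -30.00 kip.

A_x = -30.00 kip, A_y = 28.53 kip, B_y = 41.26 kip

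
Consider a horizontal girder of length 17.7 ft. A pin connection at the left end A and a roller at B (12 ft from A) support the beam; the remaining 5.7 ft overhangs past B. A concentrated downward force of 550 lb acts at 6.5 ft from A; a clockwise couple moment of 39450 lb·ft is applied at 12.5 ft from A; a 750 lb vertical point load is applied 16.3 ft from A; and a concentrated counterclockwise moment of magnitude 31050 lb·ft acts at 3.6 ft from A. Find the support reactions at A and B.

A_x = 0, A_y = -716.7 lb, B_y = 2017 lb

ΣM about A: B_y·12 − 550·6.5 − 39450 − 750·16.3 + 31050 = 0 → B_y = 24200/12 = 2016.67 ≈ 2017 lb.
ΣF_y = 0: A_y + 2016.67 − 550 − 750 = 0 → A_y = -716.7 lb.
ΣF_x = 0: no horizontal applied forces, so A_x = 0.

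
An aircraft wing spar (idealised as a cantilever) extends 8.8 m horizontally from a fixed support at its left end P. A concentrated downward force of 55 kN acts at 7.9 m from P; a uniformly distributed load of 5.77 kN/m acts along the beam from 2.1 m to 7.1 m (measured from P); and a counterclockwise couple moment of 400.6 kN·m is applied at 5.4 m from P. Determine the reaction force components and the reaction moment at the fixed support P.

Resultant of the distributed load: 5.77 × 5 = 28.85 kN at 4.6 m from P.
ΣF_x = 0: P_x = 0.
ΣF_y = 0: P_y − 55 − 5.77·5 = 0 → P_y = 83.85 kN.
ΣM about P: M_P − 55·7.9 − (5.77·5)·4.6 + 400.6 = 0 → M_P = 166.6 kN·m.

P_x = 0, P_y = 83.85 kN, M_P = 166.6 kN·m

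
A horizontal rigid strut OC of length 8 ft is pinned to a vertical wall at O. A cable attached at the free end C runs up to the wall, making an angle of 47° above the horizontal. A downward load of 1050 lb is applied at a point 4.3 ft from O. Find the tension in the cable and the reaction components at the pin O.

ΣM about O: T·sin47°·8 − 1050·4.3 = 0 → T = 4515/(8·0.731354) = 771.685 ≈ 771.7 lb.
ΣF_x = 0: O_x − T·cos47° = 0 → O_x = 771.685 × 0.681998 = 526.3 lb.
ΣF_y = 0: O_y + T·sin47° − 1050 = 0 → O_y = 1050 − 771.685 × 0.731354 = 485.6 lb.

T = 771.7 lb, O_x = 526.3 lb, O_y = 485.6 lb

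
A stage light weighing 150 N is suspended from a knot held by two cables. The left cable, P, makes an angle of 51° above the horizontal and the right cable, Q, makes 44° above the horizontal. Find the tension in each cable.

T_P = 108.3 N, T_Q = 94.76 N

ΣF_x = 0: −T_P·cos51° + T_Q·cos44° = 0 → T_Q = 0.874858·T_P.
ΣF_y = 0: T_P·sin51° + T_Q·sin44° = 150.
Substitute: T_P·(0.777146 + 0.874858·0.694658) = 150 → T_P = 108.313 ≈ 108.3 N.
Then T_Q = 0.874858 × 108.313 = 94.76 N.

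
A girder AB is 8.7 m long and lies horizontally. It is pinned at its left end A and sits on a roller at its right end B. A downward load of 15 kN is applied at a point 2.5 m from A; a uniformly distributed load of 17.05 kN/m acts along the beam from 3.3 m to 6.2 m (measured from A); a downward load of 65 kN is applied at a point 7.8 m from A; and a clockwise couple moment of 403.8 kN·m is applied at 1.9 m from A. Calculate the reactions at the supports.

A_x = 0, A_y = -6.551 kN, B_y = 136.0 kN

Resultant of the distributed load: 17.05 × 2.9 = 49.445 kN at 4.75 m from A.
ΣM about A: B_y·8.7 − 15·2.5 − (17.05·2.9)·4.75 − 65·7.8 − 403.8 = 0 → B_y = 1183.16375/8.7 = 135.996 ≈ 136.0 kN.
ΣF_y = 0: A_y + 135.996 − 15 − 17.05·2.9 − 65 = 0 → A_y = -6.551 kN.
ΣF_x = 0: no horizontal applied forces, so A_x = 0.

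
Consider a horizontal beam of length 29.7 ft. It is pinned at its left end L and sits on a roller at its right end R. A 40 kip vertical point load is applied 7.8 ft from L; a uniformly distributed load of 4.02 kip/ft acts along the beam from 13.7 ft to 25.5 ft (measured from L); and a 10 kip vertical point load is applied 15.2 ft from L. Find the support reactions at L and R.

L_x = 0, L_y = 50.51 kip, R_y = 46.93 kip

Resultant of the distributed load: 4.02 × 11.8 = 47.436 kip at 19.6 ft from L.
Moments about L: R_y·29.7 − 40·7.8 − (4.02·11.8)·19.6 − 10·15.2 = 0 → R_y = 1393.7456/29.7 = 46.9275 ≈ 46.93 kip.
ΣF_y = 0: L_y + 46.9275 − 40 − 4.02·11.8 − 10 = 0 → L_y = 50.51 kip.
ΣF_x = 0: no horizontal applied forces, so L_x = 0.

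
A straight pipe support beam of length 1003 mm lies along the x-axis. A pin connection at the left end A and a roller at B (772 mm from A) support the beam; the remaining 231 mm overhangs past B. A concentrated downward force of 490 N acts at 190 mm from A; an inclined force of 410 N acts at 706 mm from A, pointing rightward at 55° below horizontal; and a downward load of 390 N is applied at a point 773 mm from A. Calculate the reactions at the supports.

ΣM about A: B_y·772 − 490·190 − 410·sin55°·706 − 390·773 = 0 → B_y = 631682/772 = 818.241 ≈ 818.2 N.
ΣF_y = 0: A_y + 818.241 − 490 − 410·sin55° − 390 = 0 → A_y = 397.6 N.
ΣF_x = 0: A_x + 410·cos55° = 0 → A_x = -235.2 N.

A_x = -235.2 N, A_y = 397.6 N, B_y = 818.2 N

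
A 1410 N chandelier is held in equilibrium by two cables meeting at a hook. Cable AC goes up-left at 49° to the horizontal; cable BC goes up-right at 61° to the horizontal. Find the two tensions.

T_AC = 727.5 N, T_BC = 984.4 N

ΣF_x = 0: −T_AC·cos49° + T_BC·cos61° = 0 → T_BC = 1.35323·T_AC.
ΣF_y = 0: T_AC·sin49° + T_BC·sin61° = 1410.
Substitute: T_AC·(0.75471 + 1.35323·0.87462) = 1410 → T_AC = 727.452 ≈ 727.5 N.
Then T_BC = 1.35323 × 727.452 = 984.4 N.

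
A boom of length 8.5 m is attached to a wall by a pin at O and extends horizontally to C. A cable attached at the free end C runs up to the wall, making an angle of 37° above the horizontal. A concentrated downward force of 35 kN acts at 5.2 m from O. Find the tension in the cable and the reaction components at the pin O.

ΣM about O: T·sin37°·8.5 − 35·5.2 = 0 → T = 182/(8.5·0.601815) = 35.5786 ≈ 35.58 kN.
ΣF_x = 0: O_x − T·cos37° = 0 → O_x = 35.5786 × 0.798636 = 28.41 kN.
ΣF_y = 0: O_y + T·sin37° − 35 = 0 → O_y = 35 − 35.5786 × 0.601815 = 13.59 kN.

T = 35.58 kN, O_x = 28.41 kN, O_y = 13.59 kN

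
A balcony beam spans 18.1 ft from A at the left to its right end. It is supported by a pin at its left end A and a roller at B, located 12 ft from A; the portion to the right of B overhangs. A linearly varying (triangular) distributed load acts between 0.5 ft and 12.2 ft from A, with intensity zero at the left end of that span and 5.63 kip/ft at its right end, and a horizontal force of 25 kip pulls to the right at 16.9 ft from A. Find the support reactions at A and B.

A_x = -25.00 kip, A_y = 10.16 kip, B_y = 22.78 kip

Resultant of the triangular load: ½ × 5.63 × 11.7 = 32.9355 kip, acting at 8.3 ft from A (one-third of the span from the peak).
Taking moments about A: B_y·12 − (½·5.63·11.7)·8.3 = 0 → B_y = 273.36465/12 = 22.7804 ≈ 22.78 kip.
ΣF_y = 0: A_y + 22.7804 − ½·5.63·11.7 = 0 → A_y = 10.16 kip.
ΣF_x = 0: A_x + 25 = 0 → A_x = -25.00 kip.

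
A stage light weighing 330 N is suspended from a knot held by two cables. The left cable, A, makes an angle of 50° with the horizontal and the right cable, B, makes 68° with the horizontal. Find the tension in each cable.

ΣF_x = 0: −T_A·cos50° + T_B·cos68° = 0 → T_B = 1.7159·T_A.
ΣF_y = 0: T_A·sin50° + T_B·sin68° = 330.
Substitute: T_A·(0.766044 + 1.7159·0.927184) = 330 → T_A = 140.009 ≈ 140.0 N.
Then T_B = 1.7159 × 140.009 = 240.2 N.

T_A = 140.0 N, T_B = 240.2 N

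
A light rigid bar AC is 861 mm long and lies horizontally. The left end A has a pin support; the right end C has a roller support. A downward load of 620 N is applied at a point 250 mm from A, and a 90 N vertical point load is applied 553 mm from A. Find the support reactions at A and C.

A_x = 0, A_y = 472.2 N, C_y = 237.8 N

ΣM about A: C_y·861 − 620·250 − 90·553 = 0 → C_y = 204770/861 = 237.828 ≈ 237.8 N.
ΣF_y = 0: A_y + 237.828 − 620 − 90 = 0 → A_y = 472.2 N.
ΣF_x = 0: no horizontal applied forces, so A_x = 0.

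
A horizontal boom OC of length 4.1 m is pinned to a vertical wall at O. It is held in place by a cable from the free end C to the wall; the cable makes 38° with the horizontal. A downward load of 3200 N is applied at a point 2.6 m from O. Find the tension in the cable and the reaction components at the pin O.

ΣM about O: T·sin38°·4.1 − 3200·2.6 = 0 → T = 8320/(4.1·0.615661) = 3296.08 ≈ 3296 N.
ΣF_x = 0: O_x − T·cos38° = 0 → O_x = 3296.08 × 0.788011 = 2597 N.
ΣF_y = 0: O_y + T·sin38° − 3200 = 0 → O_y = 3200 − 3296.08 × 0.615661 = 1171 N.

T = 3296 N, O_x = 2597 N, O_y = 1171 N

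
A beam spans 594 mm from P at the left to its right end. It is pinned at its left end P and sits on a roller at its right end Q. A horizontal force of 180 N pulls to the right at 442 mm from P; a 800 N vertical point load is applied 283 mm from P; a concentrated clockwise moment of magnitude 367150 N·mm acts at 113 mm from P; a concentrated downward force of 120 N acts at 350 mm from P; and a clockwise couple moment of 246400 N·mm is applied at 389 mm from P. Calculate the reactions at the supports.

P_x = -180.0 N, P_y = -564.8 N, Q_y = 1485 N

Taking moments about P: Q_y·594 − 800·283 − 367150 − 120·350 − 246400 = 0 → Q_y = 881950/594 = 1484.76 ≈ 1485 N.
ΣF_y = 0: P_y + 1484.76 − 800 − 120 = 0 → P_y = -564.8 N.
ΣF_x = 0: P_x + 180 = 0 → P_x = -180.0 N.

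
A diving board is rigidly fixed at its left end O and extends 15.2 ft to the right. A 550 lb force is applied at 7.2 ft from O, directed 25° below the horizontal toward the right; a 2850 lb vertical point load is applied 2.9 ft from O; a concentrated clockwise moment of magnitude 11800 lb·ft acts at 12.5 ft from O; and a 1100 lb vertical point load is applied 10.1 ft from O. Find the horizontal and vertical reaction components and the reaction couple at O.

ΣF_x = 0: O_x + 550·cos25° = 0 → O_x = -498.5 lb.
ΣF_y = 0: O_y − 550·sin25° − 2850 − 1100 = 0 → O_y = 4182 lb.
ΣM about O: M_O − 550·sin25°·7.2 − 2850·2.9 − 11800 − 1100·10.1 = 0 → M_O = 32850 lb·ft.

O_x = -498.5 lb, O_y = 4182 lb, M_O = 32850 lb·ft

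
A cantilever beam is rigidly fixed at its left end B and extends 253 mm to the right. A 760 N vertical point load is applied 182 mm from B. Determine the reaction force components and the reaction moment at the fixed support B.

B_x = 0, B_y = 760.0 N, M_B = 138300 N·mm

ΣF_x = 0: B_x = 0.
ΣF_y = 0: B_y − 760 = 0 → B_y = 760.0 N.
ΣM about B: M_B − 760·182 = 0 → M_B = 138300 N·mm.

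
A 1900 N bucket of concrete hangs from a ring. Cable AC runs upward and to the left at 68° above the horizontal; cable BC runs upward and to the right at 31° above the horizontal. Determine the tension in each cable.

ΣF_x = 0: −T_AC·cos68° + T_BC·cos31° = 0 → T_BC = 0.437029·T_AC.
ΣF_y = 0: T_AC·sin68° + T_BC·sin31° = 1900.
Substitute: T_AC·(0.927184 + 0.437029·0.515038) = 1900 → T_AC = 1648.92 ≈ 1649 N.
Then T_BC = 0.437029 × 1648.92 = 720.6 N.

T_AC = 1649 N, T_BC = 720.6 N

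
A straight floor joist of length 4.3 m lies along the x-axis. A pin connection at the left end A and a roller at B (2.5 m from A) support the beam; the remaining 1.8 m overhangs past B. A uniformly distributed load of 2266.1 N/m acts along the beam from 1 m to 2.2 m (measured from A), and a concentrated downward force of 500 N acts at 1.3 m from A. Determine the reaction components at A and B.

Resultant of the distributed load: 2266.1 × 1.2 = 2719.32 N at 1.6 m from A.
ΣM about A: B_y·2.5 − (2266.1·1.2)·1.6 − 500·1.3 = 0 → B_y = 5000.912/2.5 = 2000.36 ≈ 2000 N.
ΣF_y = 0: A_y + 2000.36 − 2266.1·1.2 − 500 = 0 → A_y = 1219 N.
ΣF_x = 0: no horizontal applied forces, so A_x = 0.

A_x = 0, A_y = 1219 N, B_y = 2000 N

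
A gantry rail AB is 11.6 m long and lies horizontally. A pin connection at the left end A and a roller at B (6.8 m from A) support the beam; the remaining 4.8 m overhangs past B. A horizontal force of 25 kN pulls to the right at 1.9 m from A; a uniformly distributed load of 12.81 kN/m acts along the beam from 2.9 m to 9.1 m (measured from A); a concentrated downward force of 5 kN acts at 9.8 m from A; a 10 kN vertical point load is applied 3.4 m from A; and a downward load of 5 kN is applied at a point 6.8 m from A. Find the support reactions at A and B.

A_x = -25.00 kN, A_y = 12.14 kN, B_y = 87.28 kN

Resultant of the distributed load: 12.81 × 6.2 = 79.422 kN at 6 m from A.
Moments about A: B_y·6.8 − (12.81·6.2)·6 − 5·9.8 − 10·3.4 − 5·6.8 = 0 → B_y = 593.532/6.8 = 87.2841 ≈ 87.28 kN.
ΣF_y = 0: A_y + 87.2841 − 12.81·6.2 − 5 − 10 − 5 = 0 → A_y = 12.14 kN.
ΣF_x = 0: A_x + 25 = 0 → A_x = -25.00 kN.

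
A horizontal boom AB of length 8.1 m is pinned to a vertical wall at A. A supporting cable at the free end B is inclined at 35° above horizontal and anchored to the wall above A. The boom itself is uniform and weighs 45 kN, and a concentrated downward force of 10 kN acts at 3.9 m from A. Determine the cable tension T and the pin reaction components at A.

ΣM about A: T·sin35°·8.1 − 45·4.05 − 10·3.9 = 0 → T = 221.25/(8.1·0.573576) = 47.622 ≈ 47.62 kN.
ΣF_x = 0: A_x − T·cos35° = 0 → A_x = 47.622 × 0.819152 = 39.01 kN.
ΣF_y = 0: A_y + T·sin35° − 45 − 10 = 0 → A_y = 55 − 47.622 × 0.573576 = 27.69 kN.

T = 47.62 kN, A_x = 39.01 kN, A_y = 27.69 kN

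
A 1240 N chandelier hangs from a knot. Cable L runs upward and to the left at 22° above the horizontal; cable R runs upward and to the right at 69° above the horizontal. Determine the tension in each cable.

ΣF_x = 0: −T_L·cos22° + T_R·cos69° = 0 → T_R = 2.58724·T_L.
ΣF_y = 0: T_L·sin22° + T_R·sin69° = 1240.
Substitute: T_L·(0.374607 + 2.58724·0.93358) = 1240 → T_L = 444.444 ≈ 444.4 N.
Then T_R = 2.58724 × 444.444 = 1150 N.

T_L = 444.4 N, T_R = 1150 N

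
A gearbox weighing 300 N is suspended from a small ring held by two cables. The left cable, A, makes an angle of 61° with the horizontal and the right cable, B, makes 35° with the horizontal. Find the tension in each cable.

T_A = 247.1 N, T_B = 146.2 N

ΣF_x = 0: −T_A·cos61° + T_B·cos35° = 0 → T_B = 0.591843·T_A.
ΣF_y = 0: T_A·sin61° + T_B·sin35° = 300.
Substitute: T_A·(0.87462 + 0.591843·0.573576) = 300 → T_A = 247.099 ≈ 247.1 N.
Then T_B = 0.591843 × 247.099 = 146.2 N.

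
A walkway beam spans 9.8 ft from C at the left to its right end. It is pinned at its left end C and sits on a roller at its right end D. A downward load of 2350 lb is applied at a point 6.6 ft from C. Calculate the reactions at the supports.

C_x = 0, C_y = 767.3 lb, D_y = 1583 lb

Moments about C: D_y·9.8 − 2350·6.6 = 0 → D_y = 15510/9.8 = 1582.65 ≈ 1583 lb.
ΣF_y = 0: C_y + 1582.65 − 2350 = 0 → C_y = 767.3 lb.
ΣF_x = 0: no horizontal applied forces, so C_x = 0.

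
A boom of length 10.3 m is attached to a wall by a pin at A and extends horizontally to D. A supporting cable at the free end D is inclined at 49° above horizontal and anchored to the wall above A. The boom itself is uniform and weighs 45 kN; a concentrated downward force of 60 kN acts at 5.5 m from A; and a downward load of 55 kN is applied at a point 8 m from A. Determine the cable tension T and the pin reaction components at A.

ΣM about A: T·sin49°·10.3 − 45·5.15 − 60·5.5 − 55·8 = 0 → T = 1001.75/(10.3·0.75471) = 128.867 ≈ 128.9 kN.
ΣF_x = 0: A_x − T·cos49° = 0 → A_x = 128.867 × 0.656059 = 84.54 kN.
ΣF_y = 0: A_y + T·sin49° − 45 − 60 − 55 = 0 → A_y = 160 − 128.867 × 0.75471 = 62.74 kN.

T = 128.9 kN, A_x = 84.54 kN, A_y = 62.74 kN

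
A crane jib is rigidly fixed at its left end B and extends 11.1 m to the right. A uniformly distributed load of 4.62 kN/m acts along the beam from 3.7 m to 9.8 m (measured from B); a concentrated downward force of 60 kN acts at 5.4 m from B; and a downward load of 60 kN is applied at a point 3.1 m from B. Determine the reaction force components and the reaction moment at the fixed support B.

Resultant of the distributed load: 4.62 × 6.1 = 28.182 kN at 6.75 m from B.
ΣF_x = 0: B_x = 0.
ΣF_y = 0: B_y − 4.62·6.1 − 60 − 60 = 0 → B_y = 148.2 kN.
ΣM about B: M_B − (4.62·6.1)·6.75 − 60·5.4 − 60·3.1 = 0 → M_B = 700.2 kN·m.

B_x = 0, B_y = 148.2 kN, M_B = 700.2 kN·m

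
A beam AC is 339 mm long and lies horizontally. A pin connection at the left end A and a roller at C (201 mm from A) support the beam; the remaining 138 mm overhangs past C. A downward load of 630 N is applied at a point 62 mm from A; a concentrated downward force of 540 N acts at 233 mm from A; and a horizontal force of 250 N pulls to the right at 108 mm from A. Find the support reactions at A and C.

Taking moments about A: C_y·201 − 630·62 − 540·233 = 0 → C_y = 164880/201 = 820.299 ≈ 820.3 N.
ΣF_y = 0: A_y + 820.299 − 630 − 540 = 0 → A_y = 349.7 N.
ΣF_x = 0: A_x + 250 = 0 → A_x = -250.0 N.

A_x = -250.0 N, A_y = 349.7 N, C_y = 820.3 N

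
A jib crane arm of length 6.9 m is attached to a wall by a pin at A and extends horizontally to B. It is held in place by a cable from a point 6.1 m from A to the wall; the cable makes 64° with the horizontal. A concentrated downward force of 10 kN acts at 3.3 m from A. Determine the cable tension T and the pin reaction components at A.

ΣM about A: T·sin64°·6.1 − 10·3.3 = 0 → T = 33/(6.1·0.898794) = 6.01899 ≈ 6.019 kN.
ΣF_x = 0: A_x − T·cos64° = 0 → A_x = 6.01899 × 0.438371 = 2.639 kN.
ΣF_y = 0: A_y + T·sin64° − 10 = 0 → A_y = 10 − 6.01899 × 0.898794 = 4.590 kN.

T = 6.019 kN, A_x = 2.639 kN, A_y = 4.590 kN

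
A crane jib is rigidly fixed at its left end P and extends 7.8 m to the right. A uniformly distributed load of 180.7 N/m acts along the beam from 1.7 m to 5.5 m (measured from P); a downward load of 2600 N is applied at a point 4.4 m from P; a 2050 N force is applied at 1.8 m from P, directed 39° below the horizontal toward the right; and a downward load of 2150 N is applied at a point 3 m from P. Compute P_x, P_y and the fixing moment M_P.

Resultant of the distributed load: 180.7 × 3.8 = 686.66 N at 3.6 m from P.
ΣF_x = 0: P_x + 2050·cos39° = 0 → P_x = -1593 N.
ΣF_y = 0: P_y − 180.7·3.8 − 2600 − 2050·sin39° − 2150 = 0 → P_y = 6727 N.
ΣM about P: M_P − (180.7·3.8)·3.6 − 2600·4.4 − 2050·sin39°·1.8 − 2150·3 = 0 → M_P = 22680 N·m.

P_x = -1593 N, P_y = 6727 N, M_P = 22680 N·m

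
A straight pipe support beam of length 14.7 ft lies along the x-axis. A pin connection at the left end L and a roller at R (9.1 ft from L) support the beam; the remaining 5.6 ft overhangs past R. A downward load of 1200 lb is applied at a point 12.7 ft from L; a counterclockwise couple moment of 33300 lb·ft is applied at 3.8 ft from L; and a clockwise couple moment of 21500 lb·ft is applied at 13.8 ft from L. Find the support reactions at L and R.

L_x = 0, L_y = 822.0 lb, R_y = 378.0 lb

Taking moments about L: R_y·9.1 − 1200·12.7 + 33300 − 21500 = 0 → R_y = 3440/9.1 = 378.022 ≈ 378.0 lb.
ΣF_y = 0: L_y + 378.022 − 1200 = 0 → L_y = 822.0 lb.
ΣF_x = 0: no horizontal applied forces, so L_x = 0.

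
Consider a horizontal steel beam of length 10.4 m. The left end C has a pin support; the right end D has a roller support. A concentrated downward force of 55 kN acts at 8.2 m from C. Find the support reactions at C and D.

ΣM about C: D_y·10.4 − 55·8.2 = 0 → D_y = 451/10.4 = 43.3654 ≈ 43.37 kN.
ΣF_y = 0: C_y + 43.3654 − 55 = 0 → C_y = 11.63 kN.
ΣF_x = 0: no horizontal applied forces, so C_x = 0.

C_x = 0, C_y = 11.63 kN, D_y = 43.37 kN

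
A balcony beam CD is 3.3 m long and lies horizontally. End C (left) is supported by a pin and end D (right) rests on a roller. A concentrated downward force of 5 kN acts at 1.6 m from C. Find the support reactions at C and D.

C_x = 0, C_y = 2.576 kN, D_y = 2.424 kN

Moments about C: D_y·3.3 − 5·1.6 = 0 → D_y = 8/3.3 = 2.42424 ≈ 2.424 kN.
ΣF_y = 0: C_y + 2.42424 − 5 = 0 → C_y = 2.576 kN.
ΣF_x = 0: no horizontal applied forces, so C_x = 0.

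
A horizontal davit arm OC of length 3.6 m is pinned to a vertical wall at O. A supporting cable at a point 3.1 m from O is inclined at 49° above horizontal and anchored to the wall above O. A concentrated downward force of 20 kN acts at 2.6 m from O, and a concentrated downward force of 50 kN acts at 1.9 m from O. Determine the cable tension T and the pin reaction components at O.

ΣM about O: T·sin49°·3.1 − 20·2.6 − 50·1.9 = 0 → T = 147/(3.1·0.75471) = 62.8312 ≈ 62.83 kN.
ΣF_x = 0: O_x − T·cos49° = 0 → O_x = 62.8312 × 0.656059 = 41.22 kN.
ΣF_y = 0: O_y + T·sin49° − 20 − 50 = 0 → O_y = 70 − 62.8312 × 0.75471 = 22.58 kN.

T = 62.83 kN, O_x = 41.22 kN, O_y = 22.58 kN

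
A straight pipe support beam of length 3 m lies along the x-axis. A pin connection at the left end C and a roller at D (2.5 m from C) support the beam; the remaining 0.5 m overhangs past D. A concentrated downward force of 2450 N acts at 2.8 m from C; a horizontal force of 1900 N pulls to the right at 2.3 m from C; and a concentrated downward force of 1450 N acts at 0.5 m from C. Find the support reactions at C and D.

Moments about C: D_y·2.5 − 2450·2.8 − 1450·0.5 = 0 → D_y = 7585/2.5 = 3034 N.
ΣF_y = 0: C_y + 3034 − 2450 − 1450 = 0 → C_y = 866.0 N.
ΣF_x = 0: C_x + 1900 = 0 → C_x = -1900 N.

C_x = -1900 N, C_y = 866.0 N, D_y = 3034 N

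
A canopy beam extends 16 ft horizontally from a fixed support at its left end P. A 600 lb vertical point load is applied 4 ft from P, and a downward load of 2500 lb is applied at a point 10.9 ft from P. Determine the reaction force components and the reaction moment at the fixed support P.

P_x = 0, P_y = 3100 lb, M_P = 29650 lb·ft

ΣF_x = 0: P_x = 0.
ΣF_y = 0: P_y − 600 − 2500 = 0 → P_y = 3100 lb.
ΣM about P: M_P − 600·4 − 2500·10.9 = 0 → M_P = 29650 lb·ft.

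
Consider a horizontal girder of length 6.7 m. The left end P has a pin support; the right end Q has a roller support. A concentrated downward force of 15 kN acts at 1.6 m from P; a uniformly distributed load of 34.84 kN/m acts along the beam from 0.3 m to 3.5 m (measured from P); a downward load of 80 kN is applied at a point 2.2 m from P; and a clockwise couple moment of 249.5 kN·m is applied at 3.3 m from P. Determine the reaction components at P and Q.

Resultant of the distributed load: 34.84 × 3.2 = 111.488 kN at 1.9 m from P.
Moments about P: Q_y·6.7 − 15·1.6 − (34.84·3.2)·1.9 − 80·2.2 − 249.5 = 0 → Q_y = 661.3272/6.7 = 98.7056 ≈ 98.71 kN.
ΣF_y = 0: P_y + 98.7056 − 15 − 34.84·3.2 − 80 = 0 → P_y = 107.8 kN.
ΣF_x = 0: no horizontal applied forces, so P_x = 0.

P_x = 0, P_y = 107.8 kN, Q_y = 98.71 kN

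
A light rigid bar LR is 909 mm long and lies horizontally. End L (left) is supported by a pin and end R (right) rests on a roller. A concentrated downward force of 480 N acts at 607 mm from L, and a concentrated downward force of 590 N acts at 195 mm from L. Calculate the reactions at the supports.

L_x = 0, L_y = 622.9 N, R_y = 447.1 N

Taking moments about L: R_y·909 − 480·607 − 590·195 = 0 → R_y = 406410/909 = 447.096 ≈ 447.1 N.
ΣF_y = 0: L_y + 447.096 − 480 − 590 = 0 → L_y = 622.9 N.
ΣF_x = 0: no horizontal applied forces, so L_x = 0.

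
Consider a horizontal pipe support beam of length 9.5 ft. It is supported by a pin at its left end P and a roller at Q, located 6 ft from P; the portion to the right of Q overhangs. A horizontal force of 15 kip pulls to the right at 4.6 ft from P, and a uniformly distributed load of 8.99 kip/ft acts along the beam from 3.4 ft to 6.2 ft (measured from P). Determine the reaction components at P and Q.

P_x = -15.00 kip, P_y = 5.034 kip, Q_y = 20.14 kip

Resultant of the distributed load: 8.99 × 2.8 = 25.172 kip at 4.8 ft from P.
ΣM about P: Q_y·6 − (8.99·2.8)·4.8 = 0 → Q_y = 120.8256/6 = 20.1376 ≈ 20.14 kip.
ΣF_y = 0: P_y + 20.1376 − 8.99·2.8 = 0 → P_y = 5.034 kip.
ΣF_x = 0: P_x + 15 = 0 → P_x = -15.00 kip.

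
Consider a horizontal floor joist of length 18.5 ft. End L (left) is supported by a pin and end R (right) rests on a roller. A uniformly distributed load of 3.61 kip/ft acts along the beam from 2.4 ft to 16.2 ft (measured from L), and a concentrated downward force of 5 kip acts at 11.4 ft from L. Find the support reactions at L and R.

Resultant of the distributed load: 3.61 × 13.8 = 49.818 kip at 9.3 ft from L.
Moments about L: R_y·18.5 − (3.61·13.8)·9.3 − 5·11.4 = 0 → R_y = 520.3074/18.5 = 28.1247 ≈ 28.12 kip.
ΣF_y = 0: L_y + 28.1247 − 3.61·13.8 − 5 = 0 → L_y = 26.69 kip.
ΣF_x = 0: no horizontal applied forces, so L_x = 0.

L_x = 0, L_y = 26.69 kip, R_y = 28.12 kip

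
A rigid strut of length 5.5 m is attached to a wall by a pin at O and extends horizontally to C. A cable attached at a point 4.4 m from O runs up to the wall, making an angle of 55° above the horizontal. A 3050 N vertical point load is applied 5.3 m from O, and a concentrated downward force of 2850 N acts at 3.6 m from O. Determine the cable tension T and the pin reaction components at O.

T = 7332 N, O_x = 4205 N, O_y = -105.7 N

ΣM about O: T·sin55°·4.4 − 3050·5.3 − 2850·3.6 = 0 → T = 26425/(4.4·0.819152) = 7331.58 ≈ 7332 N.
ΣF_x = 0: O_x − T·cos55° = 0 → O_x = 7331.58 × 0.573576 = 4205 N.
ΣF_y = 0: O_y + T·sin55° − 3050 − 2850 = 0 → O_y = 5900 − 7331.58 × 0.819152 = -105.7 N.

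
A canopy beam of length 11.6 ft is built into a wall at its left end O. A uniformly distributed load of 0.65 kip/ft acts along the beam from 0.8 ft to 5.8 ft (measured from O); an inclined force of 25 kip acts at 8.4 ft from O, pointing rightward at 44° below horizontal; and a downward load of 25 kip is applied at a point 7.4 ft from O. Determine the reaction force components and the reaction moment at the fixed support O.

O_x = -17.98 kip, O_y = 45.62 kip, M_O = 341.6 kip·ft

Resultant of the distributed load: 0.65 × 5 = 3.25 kip at 3.3 ft from O.
ΣF_x = 0: O_x + 25·cos44° = 0 → O_x = -17.98 kip.
ΣF_y = 0: O_y − 0.65·5 − 25·sin44° − 25 = 0 → O_y = 45.62 kip.
ΣM about O: M_O − (0.65·5)·3.3 − 25·sin44°·8.4 − 25·7.4 = 0 → M_O = 341.6 kip·ft.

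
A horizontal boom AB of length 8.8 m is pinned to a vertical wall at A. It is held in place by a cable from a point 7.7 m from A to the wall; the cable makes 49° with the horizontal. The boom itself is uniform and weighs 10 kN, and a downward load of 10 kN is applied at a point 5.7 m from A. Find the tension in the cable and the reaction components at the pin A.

ΣM about A: T·sin49°·7.7 − 10·4.4 − 10·5.7 = 0 → T = 101/(7.7·0.75471) = 17.38 kN.
ΣF_x = 0: A_x − T·cos49° = 0 → A_x = 17.38 × 0.656059 = 11.40 kN.
ΣF_y = 0: A_y + T·sin49° − 10 − 10 = 0 → A_y = 20 − 17.38 × 0.75471 = 6.883 kN.

T = 17.38 kN, A_x = 11.40 kN, A_y = 6.883 kN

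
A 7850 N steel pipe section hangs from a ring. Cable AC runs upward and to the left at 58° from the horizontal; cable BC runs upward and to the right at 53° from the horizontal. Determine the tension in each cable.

T_AC = 5060 N, T_BC = 4456 N

ΣF_x = 0: −T_AC·cos58° + T_BC·cos53° = 0 → T_BC = 0.880535·T_AC.
ΣF_y = 0: T_AC·sin58° + T_BC·sin53° = 7850.
Substitute: T_AC·(0.848048 + 0.880535·0.798636) = 7850 → T_AC = 5060.35 ≈ 5060 N.
Then T_BC = 0.880535 × 5060.35 = 4456 N.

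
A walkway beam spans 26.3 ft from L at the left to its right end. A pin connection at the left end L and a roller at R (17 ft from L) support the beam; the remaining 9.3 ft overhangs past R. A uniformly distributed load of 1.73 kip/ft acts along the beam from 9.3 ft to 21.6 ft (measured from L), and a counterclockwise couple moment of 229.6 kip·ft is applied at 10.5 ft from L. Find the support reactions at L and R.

L_x = 0, L_y = 15.45 kip, R_y = 5.833 kip

Resultant of the distributed load: 1.73 × 12.3 = 21.279 kip at 15.45 ft from L.
Moments about L: R_y·17 − (1.73·12.3)·15.45 + 229.6 = 0 → R_y = 99.16055/17 = 5.83297 ≈ 5.833 kip.
ΣF_y = 0: L_y + 5.83297 − 1.73·12.3 = 0 → L_y = 15.45 kip.
ΣF_x = 0: no horizontal applied forces, so L_x = 0.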